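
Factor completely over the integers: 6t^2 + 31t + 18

(2t + 9)(3t + 2)

Need a pair with product 6·18 = 108 and sum 31: that's 27 and 4.
Split the middle term: 6t^2 + 27t + 4t + 18 = 3t(2t + 9) + 2(2t + 9).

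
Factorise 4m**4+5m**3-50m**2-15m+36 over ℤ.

Trying the rational-root candidates, m = -1 is a root, so (m+1) divides it; the quotient is 4m**3+m**2-51m+36.
Then m = -4 is a root, so (m+4) divides it; the quotient is 4m**2-15m+9.
The remaining quadratic factors as (4m-3)(m-3).

(4m-3)(m+1)(m+4)(m-3)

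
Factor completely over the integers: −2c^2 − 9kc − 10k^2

−(5k + 2c)(2k + c)

Group: −2k(5k + 2c) − c(5k + 2c); both groups contain (5k + 2c).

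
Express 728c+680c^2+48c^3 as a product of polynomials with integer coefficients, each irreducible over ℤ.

Pull out the common factor 8c, then factor the remaining trinomial.

8c(6c+7)(c+13)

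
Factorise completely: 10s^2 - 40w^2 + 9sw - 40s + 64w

(2s + 5w - 8)(5s - 8w)

Group: 2s(5s - 8w) + (5w - 8)(5s - 8w); both groups contain (5s - 8w).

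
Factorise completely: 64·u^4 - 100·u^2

4·u^2·(4·u + 5)·(4·u - 5)

Pull out the common factor 4·u^2; 16·u^2 - 25 is a difference of squares.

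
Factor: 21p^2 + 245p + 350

7(3p + 5)(p + 10)

Pull out the common factor 7, then factor the remaining trinomial.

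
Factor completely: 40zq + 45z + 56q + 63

Group as (40zq + 45z) + (56q + 63) = 5z(8q + 9) + 7(8q + 9).
Both groups share the factor (8q + 9).

(5z + 7)(8q + 9)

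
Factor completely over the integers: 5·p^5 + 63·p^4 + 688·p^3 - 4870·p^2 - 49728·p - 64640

Trying the rational-root candidates, p = -5 is a root, so (p + 5) is a factor; dividing leaves 5·p^4 + 38·p^3 + 498·p^2 - 7360·p - 12928.
Then p = 8 is a root, so (p - 8) divides it; the quotient is 5·p^3 + 78·p^2 + 1122·p + 1616.
Next, p = -8/5 is a root, giving the factor (5·p + 8) and quotient p^2 + 14·p + 202.
The quadratic p^2 + 14·p + 202 has discriminant -612 < 0 and is irreducible over ℤ.

(5·p + 8)·(p + 5)·(p - 8)·(p^2 + 14·p + 202)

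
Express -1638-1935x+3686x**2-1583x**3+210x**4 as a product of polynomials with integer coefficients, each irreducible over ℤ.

Trying the rational-root candidates, x = 3 is a root, so (x-3) is a factor; dividing leaves 210x**3-953x**2+827x+546.
Next, x = 14/5 is a root, so (5x-14) divides it; the quotient is 42x**2-73x-39.
The remaining quadratic factors as (7x+3)(6x-13).

(5x-14)(6x-13)(7x+3)(x-3)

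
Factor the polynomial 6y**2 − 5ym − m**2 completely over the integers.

Group: y(6y + m) − m(6y + m); both groups contain (6y + m).

(y − m)(6y + m)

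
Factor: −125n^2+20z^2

5(2z−5n)(2z+5n)

Every term has a factor of 5. Then 4z^2−25n^2 = (2z)² − (5n)².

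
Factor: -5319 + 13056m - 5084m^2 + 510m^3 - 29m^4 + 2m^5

(2m - 1)(m - 3)(m - 9)(m^2 - 2m + 197)

Testing divisors of the constant over divisors of the leading coefficient, m = 1/2 is a root, giving the factor (2m - 1) and quotient m^4 - 14m^3 + 248m^2 - 2418m + 5319.
Continuing, m = 3 is a root, giving the factor (m - 3) and quotient m^3 - 11m^2 + 215m - 1773.
Then m = 9 is a root, giving the factor (m - 9) and quotient m^2 - 2m + 197.
The quadratic m^2 - 2m + 197 has discriminant -784 < 0 and is irreducible over ℤ.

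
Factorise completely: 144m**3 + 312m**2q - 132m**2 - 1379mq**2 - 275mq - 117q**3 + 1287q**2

Group: 3m(48m**2 - 104mq - 44m - 9q**2 + 99q) + 13q(48m**2 - 104mq - 44m - 9q**2 + 99q); both groups contain (48m**2 - 104mq - 44m - 9q**2 + 99q), so (3m + 13q) is a factor with cofactor 48m**2 - 104mq - 44m - 9q**2 + 99q.
The cofactor groups again: 48m**2 - 104mq - 44m - 9q**2 + 99q = 4m(12m + q - 11) - 9q(12m + q - 11); both groups contain (12m + q - 11), giving (4m - 9q)(12m + q - 11).

(12m + q - 11)(3m + 13q)(4m - 9q)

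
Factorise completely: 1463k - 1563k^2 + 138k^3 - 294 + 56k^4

By the rational root theorem, k = 7/2 is a root, so (2k - 7) is a factor; dividing leaves 28k^3 + 167k^2 - 197k + 42.
Then k = 2/7 is a root, so (7k - 2) divides it; the quotient is 4k^2 + 25k - 21.
The remaining quadratic factors as (4k - 3)(k + 7).

(2k - 7)(4k - 3)(7k - 2)(k + 7)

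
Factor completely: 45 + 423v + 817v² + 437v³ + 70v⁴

Trying the rational-root candidates, v = −1/7 is a root, so (7v + 1) is a factor; dividing leaves 10v³ + 61v² + 108v + 45.
Then v = −3 is a root, so (v + 3) is a factor; dividing leaves 10v² + 31v + 15.
The remaining quadratic factors as (5v + 3)(2v + 5).

(2v + 5)(5v + 3)(7v + 1)(v + 3)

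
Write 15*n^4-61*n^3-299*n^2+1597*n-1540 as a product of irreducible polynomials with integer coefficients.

(3*n-11)*(5*n-7)*(n+5)*(n-4)

By the rational root theorem, n = 7/5 is a root, so (5*n-7) divides it; the quotient is 3*n^3-8*n^2-71*n+220.
Continuing, n = -5 is a root, giving the factor (n+5) and quotient 3*n^2-23*n+44.
The remaining quadratic factors as (n-4)(3*n-11).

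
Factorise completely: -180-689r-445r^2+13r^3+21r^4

Trying the rational-root candidates, r = -9/7 is a root, so (7r+9) is a factor; dividing leaves 3r^3-2r^2-61r-20.
Then r = -4 is a root, so (r+4) is a factor; dividing leaves 3r^2-14r-5.
The remaining quadratic factors as (r-5)(3r+1).

(3r+1)(7r+9)(r+4)(r-5)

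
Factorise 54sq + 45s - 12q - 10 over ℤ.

(6q + 5)(9s - 2)

Group as (54sq + 45s) + (-12q - 10) = 9s(6q + 5) - 2(6q + 5).
Both groups share the factor (6q + 5).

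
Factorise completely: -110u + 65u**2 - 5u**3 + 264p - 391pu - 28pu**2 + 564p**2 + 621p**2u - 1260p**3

Group: 15p(-84p**2 + 47pu - 24p - 5u**2 + 10u) + (u - 11)(-84p**2 + 47pu - 24p - 5u**2 + 10u); both groups contain (-84p**2 + 47pu - 24p - 5u**2 + 10u), so (15p + u - 11) is a factor with cofactor -84p**2 + 47pu - 24p - 5u**2 + 10u.
The cofactor groups again: -84p**2 + 47pu - 24p - 5u**2 + 10u = -12p(7p - u + 2) + 5u(7p - u + 2); both groups contain (7p - u + 2), giving -(12p - 5u)(7p - u + 2).

-(12p - 5u)(15p + u - 11)(7p - u + 2)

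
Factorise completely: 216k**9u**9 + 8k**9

8k**9(3u**3 + 1)(9u**6 - 3u**3 + 1)

Every term has a factor of 8k**9; factoring it out leaves 27u**9 + 1.
Recognize a sum of cubes with the parts 1 and 3u**3.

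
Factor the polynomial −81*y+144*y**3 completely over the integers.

9*y*(4*y+3)*(4*y−3)

Pull out the common factor 9*y; 16*y**2−9 is a difference of squares.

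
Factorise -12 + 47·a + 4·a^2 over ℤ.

(4·a - 1)·(a + 12)

Need a pair with product 4·(-12) = -48 and sum 47: that's 48 and -1.
Split the middle term: 4·a^2 + 48·a - a - 12 = 4·a·(a + 12) - (a + 12).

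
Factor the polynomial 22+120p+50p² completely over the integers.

Pull out the common factor 2, then factor the remaining trinomial.

2(5p+1)(5p+11)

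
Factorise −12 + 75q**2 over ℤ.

Factor out 3, leaving 25q**2 − 4, which is a difference of two squares.

3(5q + 2)(5q − 2)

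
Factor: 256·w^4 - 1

Write as (16·w^2)² − (1)², then factor 16·w^2 - 1 once more.

(4·w + 1)·(4·w - 1)·(16·w^2 + 1)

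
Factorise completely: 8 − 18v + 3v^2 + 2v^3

Among the possible rational roots, v = 2 is a root, giving the factor (v − 2) and quotient 2v^2 + 7v − 4.
The remaining quadratic factors as (v + 4)(2v − 1).

(2v − 1)(v + 4)(v − 2)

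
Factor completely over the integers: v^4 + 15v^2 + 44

(v^2 + 11)(v^2 + 4)

Substitute u = v^2 to get a quadratic in u, then factor.
v^2 + 11 is irreducible over ℤ (always positive, so no real roots).
v^2 + 4 is irreducible over ℤ (sum of squares).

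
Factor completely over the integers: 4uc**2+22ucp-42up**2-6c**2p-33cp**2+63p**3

Group: 2c(2uc+14up-3cp-21p**2) - 3p(2uc+14up-3cp-21p**2); both groups contain (2uc+14up-3cp-21p**2), so (2c-3p) is a factor with cofactor 2uc+14up-3cp-21p**2.
The cofactor groups again: 2uc+14up-3cp-21p**2 = c(2u-3p) + 7p(2u-3p); both groups contain (2u-3p), giving (c+7p)(2u-3p).

(2u-3p)(2c-3p)(c+7p)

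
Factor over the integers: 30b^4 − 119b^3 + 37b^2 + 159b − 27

(5b − 9)(6b − 1)(b + 1)(b − 3)

Among the possible rational roots, b = −1 is a root, so (b + 1) divides it; the quotient is 30b^3 − 149b^2 + 186b − 27.
Next, b = 1/6 is a root, so (6b − 1) is a factor; dividing leaves 5b^2 − 24b + 27.
The remaining quadratic factors as (b − 3)(5b − 9).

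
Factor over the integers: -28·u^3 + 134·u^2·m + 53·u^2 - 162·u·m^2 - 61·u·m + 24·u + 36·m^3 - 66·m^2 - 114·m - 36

Group: 4·u·(-7·u^2 + 23·u·m + 8·u - 6·m^2 + 14·m + 12) + (-6·m - 3)·(-7·u^2 + 23·u·m + 8·u - 6·m^2 + 14·m + 12); both groups contain (-7·u^2 + 23·u·m + 8·u - 6·m^2 + 14·m + 12), so (4·u - 6·m - 3) is a factor with cofactor -7·u^2 + 23·u·m + 8·u - 6·m^2 + 14·m + 12.
The cofactor groups again: -7·u^2 + 23·u·m + 8·u - 6·m^2 + 14·m + 12 = -7·u·(u - 3·m - 2) + (2·m - 6)·(u - 3·m - 2); both groups contain (u - 3·m - 2), giving -(7·u - 2·m + 6)·(u - 3·m - 2).

-(7·u - 2·m + 6)·(u - 3·m - 2)·(4·u - 6·m - 3)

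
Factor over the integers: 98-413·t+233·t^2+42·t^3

(6·t-7)·(7·t-2)·(t+7)

By the rational root theorem, t = 2/7 is a root, so (7·t-2) is a factor; dividing leaves 6·t^2+35·t-49.
The remaining quadratic factors as (6·t-7)(t+7).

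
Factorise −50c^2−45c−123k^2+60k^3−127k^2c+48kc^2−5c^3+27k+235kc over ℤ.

Group: 5k(12k^2−23kc−3k+5c^2+5c) + (−c−9)(12k^2−23kc−3k+5c^2+5c); both groups contain (12k^2−23kc−3k+5c^2+5c), so (5k−c−9) is a factor with cofactor 12k^2−23kc−3k+5c^2+5c.
The cofactor groups again: 12k^2−23kc−3k+5c^2+5c = 3k(4k−c−1) − 5c(4k−c−1); both groups contain (4k−c−1), giving (3k−5c)(4k−c−1).

(3k−5c)(4k−c−1)(5k−c−9)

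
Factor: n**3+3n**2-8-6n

(n+1)(n+4)(n-2)

By the rational root theorem, n = 2 is a root, so (n-2) is a factor; dividing leaves n**2+5n+4.
The remaining quadratic factors as (n+1)(n+4).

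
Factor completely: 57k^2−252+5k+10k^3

Testing divisors of the constant over divisors of the leading coefficient, k = −4 is a root, giving the factor (k+4) and quotient 10k^2+17k−63.
The remaining quadratic factors as (5k−9)(2k+7).

(2k+7)(5k−9)(k+4)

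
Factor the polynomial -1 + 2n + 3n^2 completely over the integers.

(3n - 1)(n + 1)

Need a pair with product 3·(-1) = -3 and sum 2: that's -1 and 3.
Split the middle term: 3n^2 - n + 3n - 1 = n(3n - 1) + (3n - 1).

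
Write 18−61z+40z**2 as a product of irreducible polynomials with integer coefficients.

(5z−2)(8z−9)

Need a pair with product 40·18 = 720 and sum −61: that's −16 and −45.
Split the middle term: 40z**2−16z − 45z+18 = 8z(5z−2) − 9(5z−2).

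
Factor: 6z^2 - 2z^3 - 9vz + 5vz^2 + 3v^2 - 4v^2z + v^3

(v - 2z)(v - z)(v - z + 3)

Group: v(v^2 - 2vz + 3v + z^2 - 3z) - 2z(v^2 - 2vz + 3v + z^2 - 3z); both groups contain (v^2 - 2vz + 3v + z^2 - 3z), so (v - 2z) is a factor with cofactor v^2 - 2vz + 3v + z^2 - 3z.
The cofactor groups again: v^2 - 2vz + 3v + z^2 - 3z = v(v - z + 3) - z(v - z + 3); both groups contain (v - z + 3), giving (v - z)(v - z + 3).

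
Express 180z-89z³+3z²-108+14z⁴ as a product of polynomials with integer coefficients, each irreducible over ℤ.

(2z+3)(7z-6)(z-1)(z-6)

Testing divisors of the constant over divisors of the leading coefficient, z = -3/2 is a root, so (2z+3) is a factor; dividing leaves 7z³-55z²+84z-36.
Then z = 6/7 is a root, so (7z-6) is a factor; dividing leaves z²-7z+6.
The remaining quadratic factors as (z-6)(z-1).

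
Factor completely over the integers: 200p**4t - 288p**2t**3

8p**2t(5p + 6t)(5p - 6t)

Pull out the common factor 8p**2t; 25p**2 - 36t**2 is a difference of squares.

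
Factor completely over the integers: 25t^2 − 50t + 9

(5t − 1)(5t − 9)

Need a pair with product 25·9 = 225 and sum −50: that's −45 and −5.
Split the middle term: 25t^2 − 45t − 5t + 9 = 5t(5t − 9) − (5t − 9).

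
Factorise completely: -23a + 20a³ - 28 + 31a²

(4a + 7)(5a + 4)(a - 1)

Among the possible rational roots, a = -4/5 is a root, so (5a + 4) divides it; the quotient is 4a² + 3a - 7.
The remaining quadratic factors as (4a + 7)(a - 1).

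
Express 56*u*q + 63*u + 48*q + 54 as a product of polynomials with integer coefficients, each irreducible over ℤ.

Group as (56*u*q + 63*u) + (48*q + 54) = 7*u*(8*q + 9) + 6*(8*q + 9).
Both groups share the factor (8*q + 9).

(7*u + 6)*(8*q + 9)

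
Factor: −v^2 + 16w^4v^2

Factor out v^2 first: what remains is 16w^4 − 1.
Recognize a difference of squares with the parts 4w^2 and 1.
4w^2 − 1 is again a difference of squares: (2w − 1)(2w + 1).

v^2(2w + 1)(2w − 1)(4w^2 + 1)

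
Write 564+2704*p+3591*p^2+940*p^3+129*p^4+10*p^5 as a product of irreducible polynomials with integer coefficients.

(2*p+1)*(5*p+2)*(p+6)*(p^2+6*p+47)

Testing divisors of the constant over divisors of the leading coefficient, p = -1/2 is a root, so (2*p+1) divides it; the quotient is 5*p^4+62*p^3+439*p^2+1576*p+564.
Continuing, p = -2/5 is a root, giving the factor (5*p+2) and quotient p^3+12*p^2+83*p+282.
Continuing, p = -6 is a root, so (p+6) divides it; the quotient is p^2+6*p+47.
The quadratic p^2+6*p+47 has discriminant -152 < 0 and is irreducible over ℤ.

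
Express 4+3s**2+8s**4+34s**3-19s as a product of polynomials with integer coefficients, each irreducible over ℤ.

Testing divisors of the constant over divisors of the leading coefficient, s = 1/2 is a root, so (2s-1) divides it; the quotient is 4s**3+19s**2+11s-4.
Then s = -4 is a root, so (s+4) is a factor; dividing leaves 4s**2+3s-1.
The remaining quadratic factors as (4s-1)(s+1).

(2s-1)(4s-1)(s+1)(s+4)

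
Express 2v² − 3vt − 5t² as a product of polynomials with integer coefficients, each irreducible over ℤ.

(2v − 5t)(v + t)

Group: v(2v − 5t) + t(2v − 5t); both groups contain (2v − 5t).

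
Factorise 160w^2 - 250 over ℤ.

10(4w + 5)(4w - 5)

Every term has a factor of 10. Then 16w^2 - 25 = (4w)² − (5)².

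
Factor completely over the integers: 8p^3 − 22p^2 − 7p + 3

(2p + 1)(4p − 1)(p − 3)

Testing divisors of the constant over divisors of the leading coefficient, p = 1/4 is a root, so (4p − 1) divides it; the quotient is 2p^2 − 5p − 3.
The remaining quadratic factors as (p − 3)(2p + 1).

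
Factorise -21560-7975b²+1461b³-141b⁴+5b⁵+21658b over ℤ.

(5b-11)(b-14)(b-4)(b²-8b+35)

Trying the rational-root candidates, b = 11/5 is a root, giving the factor (5b-11) and quotient b⁴-26b³+235b²-1078b+1960.
Continuing, b = 4 is a root, giving the factor (b-4) and quotient b³-22b²+147b-490.
Continuing, b = 14 is a root, giving the factor (b-14) and quotient b²-8b+35.
The quadratic b²-8b+35 has discriminant -76 < 0 and is irreducible over ℤ.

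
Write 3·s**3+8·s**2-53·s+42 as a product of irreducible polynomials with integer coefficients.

Testing divisors of the constant over divisors of the leading coefficient, s = 7/3 is a root, giving the factor (3·s-7) and quotient s**2+5·s-6.
The remaining quadratic factors as (s+6)(s-1).

(3·s-7)·(s+6)·(s-1)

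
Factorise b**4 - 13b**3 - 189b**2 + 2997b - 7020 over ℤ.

(b + 15)(b - 12)(b - 13)(b - 3)

Trying the rational-root candidates, b = 12 is a root, so (b - 12) divides it; the quotient is b**3 - b**2 - 201b + 585.
Next, b = 13 is a root, so (b - 13) is a factor; dividing leaves b**2 + 12b - 45.
The remaining quadratic factors as (b - 3)(b + 15).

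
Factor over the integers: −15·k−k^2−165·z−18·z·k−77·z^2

Group: −11·z·(7·z+k+15) − k·(7·z+k+15); both groups contain (7·z+k+15).

−(11·z+k)·(7·z+k+15)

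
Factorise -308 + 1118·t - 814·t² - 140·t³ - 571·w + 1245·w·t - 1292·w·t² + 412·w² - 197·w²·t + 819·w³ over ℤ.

Group: 13·w·(63·w² - 83·w·t + 85·w - 10·t² - 66·t + 28) + (14·t - 11)·(63·w² - 83·w·t + 85·w - 10·t² - 66·t + 28); both groups contain (63·w² - 83·w·t + 85·w - 10·t² - 66·t + 28), so (13·w + 14·t - 11) is a factor with cofactor 63·w² - 83·w·t + 85·w - 10·t² - 66·t + 28.
The cofactor groups again: 63·w² - 83·w·t + 85·w - 10·t² - 66·t + 28 = 7·w·(9·w + t + 7) + (-10·t + 4)·(9·w + t + 7); both groups contain (9·w + t + 7), giving (7·w - 10·t + 4)·(9·w + t + 7).

(7·w - 10·t + 4)·(13·w + 14·t - 11)·(9·w + t + 7)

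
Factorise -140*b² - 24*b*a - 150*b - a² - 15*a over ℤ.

Group: -14*b*(10*b + a) + (-a - 15)*(10*b + a); both groups contain (10*b + a).

-(10*b + a)*(14*b + a + 15)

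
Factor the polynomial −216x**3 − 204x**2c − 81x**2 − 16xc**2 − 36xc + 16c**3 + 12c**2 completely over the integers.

−(9x − 2c)(3x + 2c)(8x + 4c + 3)

Group: 3x(−72x**2 − 20xc − 27x + 8c**2 + 6c) + 2c(−72x**2 − 20xc − 27x + 8c**2 + 6c); both groups contain (−72x**2 − 20xc − 27x + 8c**2 + 6c), so (3x + 2c) is a factor with cofactor −72x**2 − 20xc − 27x + 8c**2 + 6c.
The cofactor groups again: −72x**2 − 20xc − 27x + 8c**2 + 6c = −8x(9x − 2c) + (−4c − 3)(9x − 2c); both groups contain (9x − 2c), giving −(8x + 4c + 3)(9x − 2c).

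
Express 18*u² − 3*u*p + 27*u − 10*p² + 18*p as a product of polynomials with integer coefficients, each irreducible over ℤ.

(6*u − 5*p + 9)*(3*u + 2*p)

Group: 3*u*(6*u − 5*p + 9) + 2*p*(6*u − 5*p + 9); both groups contain (6*u − 5*p + 9).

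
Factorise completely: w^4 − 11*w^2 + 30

Substitute u = w^2 to get a quadratic in u, then factor.
w^2 − 5 is irreducible over ℤ (5 is not a perfect square).
w^2 − 6 is irreducible over ℤ (6 is not a perfect square).

(w^2 − 5)*(w^2 − 6)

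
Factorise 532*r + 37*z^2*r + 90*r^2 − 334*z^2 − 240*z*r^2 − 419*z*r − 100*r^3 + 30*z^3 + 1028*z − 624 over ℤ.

Group: 2*z*(15*z^2 + 56*z*r − 77*z + 20*r^2 − 66*r + 52) + (−5*r − 12)*(15*z^2 + 56*z*r − 77*z + 20*r^2 − 66*r + 52); both groups contain (15*z^2 + 56*z*r − 77*z + 20*r^2 − 66*r + 52), so (2*z − 5*r − 12) is a factor with cofactor 15*z^2 + 56*z*r − 77*z + 20*r^2 − 66*r + 52.
The cofactor groups again: 15*z^2 + 56*z*r − 77*z + 20*r^2 − 66*r + 52 = 5*z*(3*z + 10*r − 13) + (2*r − 4)*(3*z + 10*r − 13); both groups contain (3*z + 10*r − 13), giving (5*z + 2*r − 4)*(3*z + 10*r − 13).

(2*z − 5*r − 12)*(3*z + 10*r − 13)*(5*z + 2*r − 4)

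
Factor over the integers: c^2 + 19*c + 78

Two integers with product 78 and sum 19 are 13 and 6.

(c + 13)*(c + 6)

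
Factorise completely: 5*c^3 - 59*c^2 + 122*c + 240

Testing divisors of the constant over divisors of the leading coefficient, c = -6/5 is a root, giving the factor (5*c + 6) and quotient c^2 - 13*c + 40.
The remaining quadratic factors as (c - 5)(c - 8).

(5*c + 6)*(c - 5)*(c - 8)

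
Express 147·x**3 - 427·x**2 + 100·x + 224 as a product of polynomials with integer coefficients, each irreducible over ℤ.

Among the possible rational roots, x = -4/7 is a root, giving the factor (7·x + 4) and quotient 21·x**2 - 73·x + 56.
The remaining quadratic factors as (3·x - 7)(7·x - 8).

(3·x - 7)·(7·x + 4)·(7·x - 8)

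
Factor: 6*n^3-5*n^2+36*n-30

Group as (6*n^3+36*n) + (-5*n^2-30) = 6*n*(n^2+6) - 5*(n^2+6).
Both groups share the factor (n^2+6).

(6*n-5)*(n^2+6)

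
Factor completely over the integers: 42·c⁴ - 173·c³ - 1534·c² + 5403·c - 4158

Among the possible rational roots, c = 9/7 is a root, giving the factor (7·c - 9) and quotient 6·c³ - 17·c² - 241·c + 462.
Continuing, c = -6 is a root, so (c + 6) divides it; the quotient is 6·c² - 53·c + 77.
The remaining quadratic factors as (c - 7)(6·c - 11).

(6·c - 11)·(7·c - 9)·(c + 6)·(c - 7)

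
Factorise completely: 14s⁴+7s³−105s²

Pull out the common factor 7s², then factor the remaining trinomial.

7s²(2s−5)(s+3)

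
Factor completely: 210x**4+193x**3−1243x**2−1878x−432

(2x+3)(3x−8)(5x+9)(7x+2)

Trying the rational-root candidates, x = −9/5 is a root, so (5x+9) is a factor; dividing leaves 42x**3−37x**2−182x−48.
Next, x = −3/2 is a root, so (2x+3) is a factor; dividing leaves 21x**2−50x−16.
The remaining quadratic factors as (7x+2)(3x−8).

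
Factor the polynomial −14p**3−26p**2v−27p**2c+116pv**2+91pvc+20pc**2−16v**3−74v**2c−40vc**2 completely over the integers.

−(7p−v−4c)(2p+8v+5c)(p−2v)

Group: 2p(−7p**2+15pv+4pc−2v**2−8vc) + (8v+5c)(−7p**2+15pv+4pc−2v**2−8vc); both groups contain (−7p**2+15pv+4pc−2v**2−8vc), so (2p+8v+5c) is a factor with cofactor −7p**2+15pv+4pc−2v**2−8vc.
The cofactor groups again: −7p**2+15pv+4pc−2v**2−8vc = −p(7p−v−4c) + 2v(7p−v−4c); both groups contain (7p−v−4c), giving −(p−2v)(7p−v−4c).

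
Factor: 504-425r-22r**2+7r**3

Among the possible rational roots, r = -7 is a root, giving the factor (r+7) and quotient 7r**2-71r+72.
The remaining quadratic factors as (7r-8)(r-9).

(7r-8)(r+7)(r-9)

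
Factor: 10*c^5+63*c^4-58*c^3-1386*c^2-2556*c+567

(2*c-9)*(5*c-1)*(c+3)*(c^2+8*c+21)

Testing divisors of the constant over divisors of the leading coefficient, c = 1/5 is a root, so (5*c-1) divides it; the quotient is 2*c^4+13*c^3-9*c^2-279*c-567.
Then c = -3 is a root, so (c+3) divides it; the quotient is 2*c^3+7*c^2-30*c-189.
Next, c = 9/2 is a root, so (2*c-9) divides it; the quotient is c^2+8*c+21.
The quadratic c^2+8*c+21 has discriminant -20 < 0 and is irreducible over ℤ.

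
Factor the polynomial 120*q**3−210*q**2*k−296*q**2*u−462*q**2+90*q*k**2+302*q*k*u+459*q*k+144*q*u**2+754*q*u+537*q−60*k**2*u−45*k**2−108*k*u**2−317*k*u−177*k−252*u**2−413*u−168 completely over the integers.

Group: 5*q*(24*q**2−18*q*k−16*q*u−54*q+12*k*u+9*k+28*u+21) + (−5*k−9*u−8)*(24*q**2−18*q*k−16*q*u−54*q+12*k*u+9*k+28*u+21); both groups contain (24*q**2−18*q*k−16*q*u−54*q+12*k*u+9*k+28*u+21), so (5*q−5*k−9*u−8) is a factor with cofactor 24*q**2−18*q*k−16*q*u−54*q+12*k*u+9*k+28*u+21.
The cofactor groups again: 24*q**2−18*q*k−16*q*u−54*q+12*k*u+9*k+28*u+21 = 4*q*(6*q−4*u−3) + (−3*k−7)*(6*q−4*u−3); both groups contain (6*q−4*u−3), giving (4*q−3*k−7)*(6*q−4*u−3).

(4*q−3*k−7)*(5*q−5*k−9*u−8)*(6*q−4*u−3)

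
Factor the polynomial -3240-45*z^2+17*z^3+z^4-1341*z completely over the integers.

By the rational root theorem, z = 9 is a root, giving the factor (z-9) and quotient z^3+26*z^2+189*z+360.
Next, z = -8 is a root, so (z+8) is a factor; dividing leaves z^2+18*z+45.
The remaining quadratic factors as (z+15)(z+3).

(z+15)*(z+3)*(z+8)*(z-9)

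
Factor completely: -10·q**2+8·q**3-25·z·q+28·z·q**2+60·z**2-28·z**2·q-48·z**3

-(3·z-2·q)·(4·z+4·q-5)·(4·z+q)

Group: 3·z·(-16·z**2-20·z·q+20·z-4·q**2+5·q) - 2·q·(-16·z**2-20·z·q+20·z-4·q**2+5·q); both groups contain (-16·z**2-20·z·q+20·z-4·q**2+5·q), so (3·z-2·q) is a factor with cofactor -16·z**2-20·z·q+20·z-4·q**2+5·q.
The cofactor groups again: -16·z**2-20·z·q+20·z-4·q**2+5·q = -4·z·(4·z+4·q-5) - q·(4·z+4·q-5); both groups contain (4·z+4·q-5), giving -(4·z+q)·(4·z+4·q-5).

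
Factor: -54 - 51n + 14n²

Need a pair with product 14·(-54) = -756 and sum -51: that's -63 and 12.
Split the middle term: 14n² - 63n + 12n - 54 = 7n(2n - 9) + 6(2n - 9).

(2n - 9)(7n + 6)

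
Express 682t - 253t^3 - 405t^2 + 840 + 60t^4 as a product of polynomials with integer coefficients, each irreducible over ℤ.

(3t + 4)(4t - 7)(5t + 6)(t - 5)

Among the possible rational roots, t = -4/3 is a root, so (3t + 4) divides it; the quotient is 20t^3 - 111t^2 + 13t + 210.
Continuing, t = 5 is a root, so (t - 5) divides it; the quotient is 20t^2 - 11t - 42.
The remaining quadratic factors as (5t + 6)(4t - 7).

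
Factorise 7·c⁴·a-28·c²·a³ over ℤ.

Every term has a factor of 7·c²·a. Then c²-4·a² = (c)² − (2·a)².

7·a·c²·(c-2·a)·(c+2·a)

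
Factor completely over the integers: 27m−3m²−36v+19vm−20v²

Group: −4v(5v−m+9) + 3m(5v−m+9); both groups contain (5v−m+9).

−(4v−3m)(5v−m+9)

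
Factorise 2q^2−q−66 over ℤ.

(2q+11)(q−6)

Need a pair with product 2·(−66) = −132 and sum −1: that's 11 and −12.
Split the middle term: 2q^2+11q − 12q−66 = q(2q+11) − 6(2q+11).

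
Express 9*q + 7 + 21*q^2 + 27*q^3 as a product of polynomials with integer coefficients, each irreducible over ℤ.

Group as (27*q^3 + 9*q) + (21*q^2 + 7) = 9*q*(3*q^2 + 1) + 7*(3*q^2 + 1).
Both groups share the factor (3*q^2 + 1).

(9*q + 7)*(3*q^2 + 1)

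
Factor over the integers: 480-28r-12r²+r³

Testing divisors of the constant over divisors of the leading coefficient, r = 8 is a root, giving the factor (r-8) and quotient r²-4r-60.
The remaining quadratic factors as (r+6)(r-10).

(r+6)(r-10)(r-8)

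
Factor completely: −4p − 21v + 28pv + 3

(4p − 3)(7v − 1)

Group as (28pv − 4p) + (−21v + 3) = 4p(7v − 1) − 3(7v − 1).
Both groups share the factor (7v − 1).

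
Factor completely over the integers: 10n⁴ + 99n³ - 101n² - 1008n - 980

Among the possible rational roots, n = -10 is a root, giving the factor (n + 10) and quotient 10n³ - n² - 91n - 98.
Continuing, n = 7/2 is a root, so (2n - 7) divides it; the quotient is 5n² + 17n + 14.
The remaining quadratic factors as (5n + 7)(n + 2).

(2n - 7)(5n + 7)(n + 10)(n + 2)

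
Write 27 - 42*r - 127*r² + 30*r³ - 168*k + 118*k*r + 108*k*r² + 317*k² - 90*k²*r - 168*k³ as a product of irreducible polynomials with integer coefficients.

Group: 7*k*(-24*k² - 30*k*r + 35*k - 6*r² + 29*r - 9) + (-5*r - 3)*(-24*k² - 30*k*r + 35*k - 6*r² + 29*r - 9); both groups contain (-24*k² - 30*k*r + 35*k - 6*r² + 29*r - 9), so (7*k - 5*r - 3) is a factor with cofactor -24*k² - 30*k*r + 35*k - 6*r² + 29*r - 9.
The cofactor groups again: -24*k² - 30*k*r + 35*k - 6*r² + 29*r - 9 = -8*k*(3*k + 3*r - 1) + (-2*r + 9)*(3*k + 3*r - 1); both groups contain (3*k + 3*r - 1), giving -(8*k + 2*r - 9)*(3*k + 3*r - 1).

-(3*k + 3*r - 1)*(7*k - 5*r - 3)*(8*k + 2*r - 9)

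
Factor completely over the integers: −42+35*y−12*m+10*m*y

(2*m+7)*(5*y−6)

Group as (10*m*y−12*m) + (35*y−42) = 2*m*(5*y−6) + 7*(5*y−6).
Both groups share the factor (5*y−6).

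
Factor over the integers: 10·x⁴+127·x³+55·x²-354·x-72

Trying the rational-root candidates, x = -12 is a root, giving the factor (x+12) and quotient 10·x³+7·x²-29·x-6.
Continuing, x = -1/5 is a root, so (5·x+1) is a factor; dividing leaves 2·x²+x-6.
The remaining quadratic factors as (2·x-3)(x+2).

(2·x-3)·(5·x+1)·(x+12)·(x+2)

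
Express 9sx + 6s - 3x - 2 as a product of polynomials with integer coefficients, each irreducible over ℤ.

(3s - 1)(3x + 2)

Group as (9sx + 6s) + (-3x - 2) = 3s(3x + 2) - (3x + 2).
Both groups share the factor (3x + 2).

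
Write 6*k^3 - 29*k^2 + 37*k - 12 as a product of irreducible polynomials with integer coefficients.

Trying the rational-root candidates, k = 1/2 is a root, giving the factor (2*k - 1) and quotient 3*k^2 - 13*k + 12.
The remaining quadratic factors as (3*k - 4)(k - 3).

(2*k - 1)*(3*k - 4)*(k - 3)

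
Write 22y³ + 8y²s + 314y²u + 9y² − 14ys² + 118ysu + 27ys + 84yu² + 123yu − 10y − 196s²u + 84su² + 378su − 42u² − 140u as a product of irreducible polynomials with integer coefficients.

(11y − 7s + 3u + 10)(y + 14u)(2y + 2s − 1)

Group: y(22y² + 8ys + 6yu + 9y − 14s² + 6su + 27s − 3u − 10) + 14u(22y² + 8ys + 6yu + 9y − 14s² + 6su + 27s − 3u − 10); both groups contain (22y² + 8ys + 6yu + 9y − 14s² + 6su + 27s − 3u − 10), so (y + 14u) is a factor with cofactor 22y² + 8ys + 6yu + 9y − 14s² + 6su + 27s − 3u − 10.
The cofactor groups again: 22y² + 8ys + 6yu + 9y − 14s² + 6su + 27s − 3u − 10 = 11y(2y + 2s − 1) + (−7s + 3u + 10)(2y + 2s − 1); both groups contain (2y + 2s − 1), giving (11y − 7s + 3u + 10)(2y + 2s − 1).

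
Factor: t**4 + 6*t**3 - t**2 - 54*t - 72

Among the possible rational roots, t = -4 is a root, giving the factor (t + 4) and quotient t**3 + 2*t**2 - 9*t - 18.
Continuing, t = -3 is a root, giving the factor (t + 3) and quotient t**2 - t - 6.
The remaining quadratic factors as (t - 3)(t + 2).

(t + 2)*(t + 3)*(t + 4)*(t - 3)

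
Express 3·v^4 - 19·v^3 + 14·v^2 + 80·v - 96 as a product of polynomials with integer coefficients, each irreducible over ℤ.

Testing divisors of the constant over divisors of the leading coefficient, v = 4 is a root, so (v - 4) divides it; the quotient is 3·v^3 - 7·v^2 - 14·v + 24.
Next, v = 4/3 is a root, giving the factor (3·v - 4) and quotient v^2 - v - 6.
The remaining quadratic factors as (v + 2)(v - 3).

(3·v - 4)·(v + 2)·(v - 3)·(v - 4)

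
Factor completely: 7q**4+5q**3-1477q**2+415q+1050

By the rational root theorem, q = 14 is a root, so (q-14) divides it; the quotient is 7q**3+103q**2-35q-75.
Next, q = 1 is a root, so (q-1) is a factor; dividing leaves 7q**2+110q+75.
The remaining quadratic factors as (7q+5)(q+15).

(7q+5)(q+15)(q-1)(q-14)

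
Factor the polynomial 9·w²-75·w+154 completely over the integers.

Need a pair with product 9·154 = 1386 and sum -75: that's -33 and -42.
Split the middle term: 9·w²-33·w - 42·w+154 = 3·w·(3·w-11) - 14·(3·w-11).

(3·w-11)·(3·w-14)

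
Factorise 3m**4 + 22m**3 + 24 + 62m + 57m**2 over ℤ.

(3m + 4)(m + 1)(m + 2)(m + 3)

Trying the rational-root candidates, m = −2 is a root, so (m + 2) divides it; the quotient is 3m**3 + 16m**2 + 25m + 12.
Next, m = −1 is a root, giving the factor (m + 1) and quotient 3m**2 + 13m + 12.
The remaining quadratic factors as (3m + 4)(m + 3).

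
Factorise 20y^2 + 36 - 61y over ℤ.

(4y - 9)(5y - 4)

Need a pair with product 20·36 = 720 and sum -61: that's -16 and -45.
Split the middle term: 20y^2 - 16y - 45y + 36 = 4y(5y - 4) - 9(5y - 4).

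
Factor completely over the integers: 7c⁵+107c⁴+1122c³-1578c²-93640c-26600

(7c+2)(c+10)(c-7)(c²+12c+190)

Testing divisors of the constant over divisors of the leading coefficient, c = 7 is a root, so (c-7) divides it; the quotient is 7c⁴+156c³+2214c²+13920c+3800.
Then c = -2/7 is a root, giving the factor (7c+2) and quotient c³+22c²+310c+1900.
Then c = -10 is a root, so (c+10) divides it; the quotient is c²+12c+190.
The quadratic c²+12c+190 has discriminant -616 < 0 and is irreducible over ℤ.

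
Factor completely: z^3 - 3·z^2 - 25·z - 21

Trying the rational-root candidates, z = -1 is a root, so (z + 1) is a factor; dividing leaves z^2 - 4·z - 21.
The remaining quadratic factors as (z - 7)(z + 3).

(z + 1)·(z + 3)·(z - 7)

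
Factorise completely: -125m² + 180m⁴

5m²(6m + 5)(6m - 5)

Factor out 5m², leaving 36m² - 25, which is a difference of two squares.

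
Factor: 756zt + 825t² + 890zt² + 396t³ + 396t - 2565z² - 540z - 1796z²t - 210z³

Group: 14z(-15z² - 124zt - 180z + 99t² + 132t) + (4t + 3)(-15z² - 124zt - 180z + 99t² + 132t); both groups contain (-15z² - 124zt - 180z + 99t² + 132t), so (14z + 4t + 3) is a factor with cofactor -15z² - 124zt - 180z + 99t² + 132t.
The cofactor groups again: -15z² - 124zt - 180z + 99t² + 132t = -15z(z + 9t + 12) + 11t(z + 9t + 12); both groups contain (z + 9t + 12), giving -(15z - 11t)(z + 9t + 12).

-(15z - 11t)(14z + 4t + 3)(z + 9t + 12)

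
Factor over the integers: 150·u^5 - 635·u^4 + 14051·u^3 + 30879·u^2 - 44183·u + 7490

Trying the rational-root candidates, u = -14/5 is a root, giving the factor (5·u + 14) and quotient 30·u^4 - 211·u^3 + 3401·u^2 - 3347·u + 535.
Next, u = 5/6 is a root, giving the factor (6·u - 5) and quotient 5·u^3 - 31·u^2 + 541·u - 107.
Then u = 1/5 is a root, so (5·u - 1) is a factor; dividing leaves u^2 - 6·u + 107.
The quadratic u^2 - 6·u + 107 has discriminant -392 < 0 and is irreducible over ℤ.

(5·u + 14)·(5·u - 1)·(6·u - 5)·(u^2 - 6·u + 107)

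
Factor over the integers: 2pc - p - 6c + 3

Group as (2pc - p) + (-6c + 3) = p(2c - 1) - 3(2c - 1).
Both groups share the factor (2c - 1).

(2c - 1)(p - 3)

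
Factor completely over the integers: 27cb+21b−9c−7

(3b−1)(9c+7)

Group as (27cb−9c) + (21b−7) = 9c(3b−1) + 7(3b−1).
Both groups share the factor (3b−1).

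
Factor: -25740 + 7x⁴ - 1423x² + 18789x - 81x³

By the rational root theorem, x = 11/7 is a root, so (7x - 11) divides it; the quotient is x³ - 10x² - 219x + 2340.
Continuing, x = 13 is a root, giving the factor (x - 13) and quotient x² + 3x - 180.
The remaining quadratic factors as (x - 12)(x + 15).

(7x - 11)(x + 15)(x - 12)(x - 13)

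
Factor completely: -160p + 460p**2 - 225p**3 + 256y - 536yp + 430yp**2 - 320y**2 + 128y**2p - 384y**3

Group: 8y(-48y**2 - 14yp - 40y + 45p**2 - 92p + 32) - 5p(-48y**2 - 14yp - 40y + 45p**2 - 92p + 32); both groups contain (-48y**2 - 14yp - 40y + 45p**2 - 92p + 32), so (8y - 5p) is a factor with cofactor -48y**2 - 14yp - 40y + 45p**2 - 92p + 32.
The cofactor groups again: -48y**2 - 14yp - 40y + 45p**2 - 92p + 32 = -6y(8y + 9p - 4) + (5p - 8)(8y + 9p - 4); both groups contain (8y + 9p - 4), giving -(6y - 5p + 8)(8y + 9p - 4).

-(6y - 5p + 8)(8y - 5p)(8y + 9p - 4)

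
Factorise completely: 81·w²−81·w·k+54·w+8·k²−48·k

Group: 9·w·(9·w−8·k) + (−k+6)·(9·w−8·k); both groups contain (9·w−8·k).

(9·w−8·k)·(9·w−k+6)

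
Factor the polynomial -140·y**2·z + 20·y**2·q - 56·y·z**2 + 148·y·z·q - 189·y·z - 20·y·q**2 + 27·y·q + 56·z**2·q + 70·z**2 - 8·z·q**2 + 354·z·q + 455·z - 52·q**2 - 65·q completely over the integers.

-(4·y - 4·q - 5)·(7·z - q)·(5·y + 2·z + 13)

Group: 7·z·(-20·y**2 - 8·y·z + 20·y·q - 27·y + 8·z·q + 10·z + 52·q + 65) - q·(-20·y**2 - 8·y·z + 20·y·q - 27·y + 8·z·q + 10·z + 52·q + 65); both groups contain (-20·y**2 - 8·y·z + 20·y·q - 27·y + 8·z·q + 10·z + 52·q + 65), so (7·z - q) is a factor with cofactor -20·y**2 - 8·y·z + 20·y·q - 27·y + 8·z·q + 10·z + 52·q + 65.
The cofactor groups again: -20·y**2 - 8·y·z + 20·y·q - 27·y + 8·z·q + 10·z + 52·q + 65 = -4·y·(5·y + 2·z + 13) + (4·q + 5)·(5·y + 2·z + 13); both groups contain (5·y + 2·z + 13), giving -(4·y - 4·q - 5)·(5·y + 2·z + 13).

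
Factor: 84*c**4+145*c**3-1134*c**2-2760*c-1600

Among the possible rational roots, c = -10/3 is a root, so (3*c+10) is a factor; dividing leaves 28*c**3-45*c**2-228*c-160.
Continuing, c = 4 is a root, so (c-4) divides it; the quotient is 28*c**2+67*c+40.
The remaining quadratic factors as (4*c+5)(7*c+8).

(3*c+10)*(4*c+5)*(7*c+8)*(c-4)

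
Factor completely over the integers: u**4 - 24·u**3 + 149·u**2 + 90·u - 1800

(u + 3)·(u - 10)·(u - 12)·(u - 5)

Trying the rational-root candidates, u = 12 is a root, so (u - 12) divides it; the quotient is u**3 - 12·u**2 + 5·u + 150.
Next, u = -3 is a root, so (u + 3) is a factor; dividing leaves u**2 - 15·u + 50.
The remaining quadratic factors as (u - 5)(u - 10).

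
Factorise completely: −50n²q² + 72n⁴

2n²(6n + 5q)(6n − 5q)

Every term has a factor of 2n². Then 36n² − 25q² = (6n)² − (5q)².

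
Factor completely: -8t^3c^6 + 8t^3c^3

-8c^3t^3(c - 1)(c^2 + c + 1)

Pull out the common factor 8t^3c^3, leaving -c^3 + 1.
Recognize a difference of cubes with the parts 1 and c.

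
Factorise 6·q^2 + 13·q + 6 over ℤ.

(2·q + 3)·(3·q + 2)

Need a pair with product 6·6 = 36 and sum 13: that's 4 and 9.
Split the middle term: 6·q^2 + 4·q + 9·q + 6 = 2·q·(3·q + 2) + 3·(3·q + 2).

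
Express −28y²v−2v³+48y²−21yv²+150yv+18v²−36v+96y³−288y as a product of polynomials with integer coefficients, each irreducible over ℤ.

Group: 3y(32y²+12yv−48y+v²−6v) + (−2v+6)(32y²+12yv−48y+v²−6v); both groups contain (32y²+12yv−48y+v²−6v), so (3y−2v+6) is a factor with cofactor 32y²+12yv−48y+v²−6v.
The cofactor groups again: 32y²+12yv−48y+v²−6v = 4y(8y+v) + (v−6)(8y+v); both groups contain (8y+v), giving (4y+v−6)(8y+v).

(3y−2v+6)(4y+v−6)(8y+v)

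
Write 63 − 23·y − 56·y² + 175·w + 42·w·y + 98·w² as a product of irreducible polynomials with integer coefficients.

(14·w − 8·y + 7)·(7·w + 7·y + 9)

Group: 14·w·(7·w + 7·y + 9) + (−8·y + 7)·(7·w + 7·y + 9); both groups contain (7·w + 7·y + 9).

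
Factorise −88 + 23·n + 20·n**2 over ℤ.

Need a pair with product 20·(−88) = −1760 and sum 23: that's −32 and 55.
Split the middle term: 20·n**2 − 32·n + 55·n − 88 = 4·n·(5·n − 8) + 11·(5·n − 8).

(4·n + 11)·(5·n − 8)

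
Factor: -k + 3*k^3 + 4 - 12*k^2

Group as (3*k^3 - k) + (-12*k^2 + 4) = k*(3*k^2 - 1) - 4*(3*k^2 - 1).
Both groups share the factor (3*k^2 - 1).

(k - 4)*(3*k^2 - 1)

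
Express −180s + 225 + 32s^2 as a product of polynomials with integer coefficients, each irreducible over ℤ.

Need a pair with product 32·225 = 7200 and sum −180: that's −60 and −120.
Split the middle term: 32s^2 − 60s − 120s + 225 = 4s(8s − 15) − 15(8s − 15).

(4s − 15)(8s − 15)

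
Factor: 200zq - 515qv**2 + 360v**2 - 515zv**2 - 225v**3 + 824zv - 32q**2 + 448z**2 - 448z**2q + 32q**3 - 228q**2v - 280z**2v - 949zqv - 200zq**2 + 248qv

-(8z - q + 9v)(7z + 4q + 5v)(8q + 5v - 8)

Group: 7z(-64zq - 40zv + 64z + 8q**2 - 67qv - 8q - 45v**2 + 72v) + (4q + 5v)(-64zq - 40zv + 64z + 8q**2 - 67qv - 8q - 45v**2 + 72v); both groups contain (-64zq - 40zv + 64z + 8q**2 - 67qv - 8q - 45v**2 + 72v), so (7z + 4q + 5v) is a factor with cofactor -64zq - 40zv + 64z + 8q**2 - 67qv - 8q - 45v**2 + 72v.
The cofactor groups again: -64zq - 40zv + 64z + 8q**2 - 67qv - 8q - 45v**2 + 72v = -8z(8q + 5v - 8) + (q - 9v)(8q + 5v - 8); both groups contain (8q + 5v - 8), giving -(8z - q + 9v)(8q + 5v - 8).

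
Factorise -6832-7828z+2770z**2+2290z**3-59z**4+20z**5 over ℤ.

(4z-7)(5z+4)(z+2)(z**2-4z+122)

By the rational root theorem, z = 7/4 is a root, giving the factor (4z-7) and quotient 5z**4-6z**3+562z**2+1676z+976.
Next, z = -2 is a root, so (z+2) divides it; the quotient is 5z**3-16z**2+594z+488.
Continuing, z = -4/5 is a root, so (5z+4) is a factor; dividing leaves z**2-4z+122.
The quadratic z**2-4z+122 has discriminant -472 < 0 and is irreducible over ℤ.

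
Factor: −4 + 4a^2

Pull out the common factor 4; a^2 − 1 is a difference of squares.

4(a + 1)(a − 1)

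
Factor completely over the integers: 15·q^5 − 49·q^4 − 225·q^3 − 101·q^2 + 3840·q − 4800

By the rational root theorem, q = 8/5 is a root, giving the factor (5·q − 8) and quotient 3·q^4 − 5·q^3 − 53·q^2 − 105·q + 600.
Next, q = 5 is a root, giving the factor (q − 5) and quotient 3·q^3 + 10·q^2 − 3·q − 120.
Continuing, q = 8/3 is a root, so (3·q − 8) divides it; the quotient is q^2 + 6·q + 15.
The quadratic q^2 + 6·q + 15 has discriminant −24 < 0 and is irreducible over ℤ.

(3·q − 8)·(5·q − 8)·(q − 5)·(q^2 + 6·q + 15)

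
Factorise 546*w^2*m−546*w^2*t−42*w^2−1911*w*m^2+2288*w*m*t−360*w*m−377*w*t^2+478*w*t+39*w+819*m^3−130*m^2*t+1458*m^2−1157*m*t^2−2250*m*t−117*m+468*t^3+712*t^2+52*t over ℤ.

Group: 13*m*(42*w^2−147*w*m+29*w*t−39*w+63*m^2+53*m*t+117*m−36*t^2−52*t) + (−13*t−1)*(42*w^2−147*w*m+29*w*t−39*w+63*m^2+53*m*t+117*m−36*t^2−52*t); both groups contain (42*w^2−147*w*m+29*w*t−39*w+63*m^2+53*m*t+117*m−36*t^2−52*t), so (13*m−13*t−1) is a factor with cofactor 42*w^2−147*w*m+29*w*t−39*w+63*m^2+53*m*t+117*m−36*t^2−52*t.
The cofactor groups again: 42*w^2−147*w*m+29*w*t−39*w+63*m^2+53*m*t+117*m−36*t^2−52*t = 14*w*(3*w−9*m+4*t) + (−7*m−9*t−13)*(3*w−9*m+4*t); both groups contain (3*w−9*m+4*t), giving (14*w−7*m−9*t−13)*(3*w−9*m+4*t).

(14*w−7*m−9*t−13)*(3*w−9*m+4*t)*(13*m−13*t−1)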